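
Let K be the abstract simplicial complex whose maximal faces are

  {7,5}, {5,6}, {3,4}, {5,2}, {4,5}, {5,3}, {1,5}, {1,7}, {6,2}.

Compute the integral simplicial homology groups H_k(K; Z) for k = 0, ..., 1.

We work with the vertex ordering 1 < 2 < 3 < 4 < 5 < 6 < 7. The simplices of K, each written with vertices in increasing order, are:

  0-simplices (7): [1], [2], [3], [4], [5], [6], [7]
  1-simplices (9): [1,5], [1,7], [2,5], [2,6], [3,4], [3,5], [4,5], [5,6], [5,7]

giving chain groups C_0 ≅ Z^7, C_1 ≅ Z^9.

∂_1: C_1 → C_0 sends each edge [p,q] (with p < q) to q − p.
The resulting 7×9 matrix has rank 6, and its Smith normal form has invariant factors (1,1,1,1,1,1).

From H_k ≅ ker(∂_k) / im(∂_{k+1}) we obtain:

  H_0: rank C_0 − rank ∂_1 = 7 − 6 = 1, and the invariant factors of ∂_1 are all 1, so H_0 ≅ Z.
  H_1: rank ker ∂_1 − rank ∂_2 = (9 − 6) − 0 = 3, and there is no ∂_2, so H_1 ≅ Z^3.

H_0 = Z,  H_1 = Z^3.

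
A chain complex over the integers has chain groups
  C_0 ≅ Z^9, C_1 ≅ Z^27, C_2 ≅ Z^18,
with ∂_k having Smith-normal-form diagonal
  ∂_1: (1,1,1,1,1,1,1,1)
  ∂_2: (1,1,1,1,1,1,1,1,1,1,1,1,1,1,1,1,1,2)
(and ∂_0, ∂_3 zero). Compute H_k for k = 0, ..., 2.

H_0: b_0 = 9 − 0 − 8 = 1; torsion from ∂_1 factors > 1: none. So H_0 = Z.
H_1: b_1 = 27 − 8 − 18 = 1; torsion from ∂_2 factors > 1: [2]. So H_1 = Z ⊕ Z/2.
H_2: b_2 = 18 − 18 − 0 = 0; torsion from ∂_3 factors > 1: none. So H_2 = 0.

H_0 = Z,  H_1 = Z ⊕ Z/2,  H_2 = 0.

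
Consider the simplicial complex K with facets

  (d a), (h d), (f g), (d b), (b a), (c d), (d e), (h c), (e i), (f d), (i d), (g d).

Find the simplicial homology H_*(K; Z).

Fix the vertex order a < b < c < d < e < f < g < h < i and write every simplex with vertices in increasing order. Then dim K = 1 and the simplices of K are:

  0-simplices (9): a, b, c, d, e, f, g, h, i
  1-simplices (12): ab, ad, bd, cd, ch, de, df, dg, dh, di, ei, fg

so the chain groups are C_0 ≅ Z^9, C_1 ≅ Z^12.

∂_1: C_1 → C_0 is given by ∂[p,q] = [q] − [p]. For instance
  ∂fg = g − f.
The 9×12 boundary matrix has rank 8 and Smith normal form diag(1,1,1,1,1,1,1,1).

Computing H_k = (kernel of ∂_k) / (image of ∂_{k+1}):

  H_0: rank C_0 − rank ∂_1 = 9 − 8 = 1, and the invariant factors of ∂_1 are all 1, so H_0 = Z.
  H_1: rank ker ∂_1 − rank ∂_2 = (12 − 8) − 0 = 4, and there is no ∂_2, so H_1 = Z^4.

As a check, the Euler characteristic is 9 − 12 = -3, which agrees with 1 − 4 = -3.

H_0 ≅ Z,  H_1 ≅ Z^4.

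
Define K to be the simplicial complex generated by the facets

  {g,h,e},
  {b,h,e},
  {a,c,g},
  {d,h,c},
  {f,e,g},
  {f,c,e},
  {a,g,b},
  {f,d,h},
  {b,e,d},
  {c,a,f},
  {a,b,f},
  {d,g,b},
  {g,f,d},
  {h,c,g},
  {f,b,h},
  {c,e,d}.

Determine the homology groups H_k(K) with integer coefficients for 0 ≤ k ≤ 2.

K has 8 vertices, 24 edges, 16 triangles.
rank ∂_0 = 0, rank ∂_1 = 7 ⇒ b_0 = 8 − 0 − 7 = 1; all invariant factors of ∂_1 are 1 so no torsion. So H_0 ≅ Z.
rank ∂_1 = 7, rank ∂_2 = 15 ⇒ b_1 = 24 − 7 − 15 = 2; all invariant factors of ∂_2 are 1 so no torsion. So H_1 ≅ Z^2.
rank ∂_2 = 15, rank ∂_3 = 0 ⇒ b_2 = 16 − 15 − 0 = 1. So H_2 ≅ Z.

H_0 ≅ Z,  H_1 ≅ Z^2,  H_2 ≅ Z.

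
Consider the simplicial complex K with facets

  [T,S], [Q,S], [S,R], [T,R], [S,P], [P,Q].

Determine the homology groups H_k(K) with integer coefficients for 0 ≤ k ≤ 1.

H_0 ≅ Z,  H_1 ≅ Z^2.

Order the vertices as P < Q < R < S < T. Listing each simplex with vertices in this order, K has dimension 1 with simplices:

  0-simplices (5): P, Q, R, S, T
  1-simplices (6): PQ, PS, QS, RS, RT, ST

so the chain groups are C_0 ≅ Z^5, C_1 ≅ Z^6.

The boundary map ∂_1: C_1 → C_0 maps an edge to its endpoints' difference, ∂[p,q] = q − p. For instance
  ∂ST = T − S.
The 5×6 boundary matrix has rank 4 and Smith normal form diag(1,1,1,1).

Now H_k = ker ∂_k / im ∂_{k+1}, so:

  H_0: rank C_0 − rank ∂_1 = 5 − 4 = 1, and the invariant factors of ∂_1 are all 1, so H_0 ≅ Z.
  H_1: rank ker ∂_1 − rank ∂_2 = (6 − 4) − 0 = 2, and there is no ∂_2, so H_1 ≅ Z^2.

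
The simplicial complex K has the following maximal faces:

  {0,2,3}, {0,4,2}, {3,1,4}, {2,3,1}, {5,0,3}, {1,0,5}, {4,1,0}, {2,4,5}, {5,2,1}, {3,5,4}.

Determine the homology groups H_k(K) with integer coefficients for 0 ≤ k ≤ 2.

H_0 = Z,  H_1 = Z/2Z,  H_2 = 0.

K has 6 vertices, 15 edges, 10 triangles.
rank ∂_0 = 0, rank ∂_1 = 5 ⇒ b_0 = 6 − 0 − 5 = 1; all invariant factors of ∂_1 are 1 so no torsion. So H_0 = Z.
rank ∂_1 = 5, rank ∂_2 = 10 ⇒ b_1 = 15 − 5 − 10 = 0; ∂_2 has invariant factor(s) [2] giving torsion. So H_1 = Z/2Z.
rank ∂_2 = 10, rank ∂_3 = 0 ⇒ b_2 = 10 − 10 − 0 = 0. So H_2 = 0.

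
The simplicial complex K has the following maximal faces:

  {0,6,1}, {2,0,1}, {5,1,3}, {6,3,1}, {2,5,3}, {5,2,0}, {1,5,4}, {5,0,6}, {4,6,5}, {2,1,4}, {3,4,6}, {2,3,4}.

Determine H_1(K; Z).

We work with the vertex ordering 0 < 1 < 2 < 3 < 4 < 5 < 6. The simplices of K, each written with vertices in increasing order, are:

  0-simplices (7): [0], [1], [2], [3], [4], [5], [6]
  1-simplices (18): [0,1], [0,2], [0,5], [0,6], [1,2], [1,3], [1,4], [1,5], [1,6], [2,3], [2,4], [2,5], [3,4], [3,5], [3,6], [4,5], [4,6], [5,6]
  2-simplices (12): [0,1,2], [0,1,6], [0,2,5], [0,5,6], [1,2,4], [1,3,5], [1,3,6], [1,4,5], [2,3,4], [2,3,5], [3,4,6], [4,5,6]

Hence C_0 ≅ Z^7, C_1 ≅ Z^18, C_2 ≅ Z^12.

∂_1: C_1 → C_0 maps an edge to its endpoints' difference, ∂[p,q] = q − p.
As a 7×18 matrix over Z this has rank 6, with invariant factors (1,1,1,1,1,1).

The boundary map ∂_2: C_2 → C_1 acts by ∂[p,q,r] = [q,r] − [p,r] + [p,q]. For instance
  ∂[0,2,5] = [2,5] − [0,5] + [0,2],
  ∂[1,2,4] = [2,4] − [1,4] + [1,2].
The 18×12 boundary matrix has rank 12 and Smith normal form diag(1,1,1,1,1,1,1,1,1,1,1,2).

Reading off H_k = ker ∂_k / im ∂_{k+1}:

  H_1: rank ker ∂_1 − rank ∂_2 = (18 − 6) − 12 = 0, and ∂_2 has invariant factor 2 > 1, so H_1 = Z/2Z.

H_1 ≅ Z/2Z.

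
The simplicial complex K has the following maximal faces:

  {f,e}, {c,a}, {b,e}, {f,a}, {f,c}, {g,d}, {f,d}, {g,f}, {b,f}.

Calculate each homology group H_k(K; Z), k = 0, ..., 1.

K has 7 vertices, 9 edges.
rank ∂_0 = 0, rank ∂_1 = 6 ⇒ b_0 = 7 − 0 − 6 = 1; all invariant factors of ∂_1 are 1 so no torsion. So H_0 ≅ Z.
rank ∂_1 = 6, rank ∂_2 = 0 ⇒ b_1 = 9 − 6 − 0 = 3. So H_1 ≅ Z^3.

H_0 = Z,  H_1 = Z^3.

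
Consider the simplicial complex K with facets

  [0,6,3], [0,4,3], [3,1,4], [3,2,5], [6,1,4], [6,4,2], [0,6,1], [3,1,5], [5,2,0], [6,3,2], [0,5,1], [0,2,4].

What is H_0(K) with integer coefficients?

H_0 = Z.

Order the vertices as 0 < 1 < 2 < 3 < 4 < 5 < 6. Listing each simplex with vertices in this order, K has dimension 2 with simplices:

  0-simplices (7): [0], [1], [2], [3], [4], [5], [6]
  1-simplices (18): [0,1], [0,2], [0,3], [0,4], [0,5], [0,6], [1,3], [1,4], [1,5], [1,6], [2,3], [2,4], [2,5], [2,6], [3,4], [3,5], [3,6], [4,6]
  2-simplices (12): [0,1,5], [0,1,6], [0,2,4], [0,2,5], [0,3,4], [0,3,6], [1,3,4], [1,3,5], [1,4,6], [2,3,5], [2,3,6], [2,4,6]

Hence C_0 ≅ Z^7, C_1 ≅ Z^18, C_2 ≅ Z^12.

The boundary map ∂_1: C_1 → C_0 maps an edge to its endpoints' difference, ∂[p,q] = q − p. For instance
  ∂[0,6] = [6] − [0].
As a 7×18 matrix over Z this has rank 6, with invariant factors (1,1,1,1,1,1).

Boundary ∂_2: C_2 → C_1 maps a triangle to the signed sum of its edges. For instance
  ∂[0,3,4] = [3,4] − [0,4] + [0,3],
  ∂[0,3,6] = [3,6] − [0,6] + [0,3].
The 18×12 boundary matrix has rank 12 and Smith normal form diag(1,1,1,1,1,1,1,1,1,1,1,2).

From H_k ≅ ker(∂_k) / im(∂_{k+1}) we obtain:

  H_0: rank C_0 − rank ∂_1 = 7 − 6 = 1, and the invariant factors of ∂_1 are all 1, so H_0 ≅ Z.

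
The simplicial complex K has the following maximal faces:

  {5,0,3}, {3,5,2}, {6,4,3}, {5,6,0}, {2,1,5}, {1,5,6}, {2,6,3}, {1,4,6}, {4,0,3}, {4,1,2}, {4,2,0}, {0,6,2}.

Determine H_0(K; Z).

H_0 = Z.

Fix the vertex order 0 < 1 < 2 < 3 < 4 < 5 < 6 and write every simplex with vertices in increasing order. Then dim K = 2 and the simplices of K are:

  0-simplices (7): [0], [1], [2], [3], [4], [5], [6]
  1-simplices (18): [0,2], [0,3], [0,4], [0,5], [0,6], [1,2], [1,4], [1,5], [1,6], [2,3], [2,4], [2,5], [2,6], [3,4], [3,5], [3,6], [4,6], [5,6]
  2-simplices (12): [0,2,4], [0,2,6], [0,3,4], [0,3,5], [0,5,6], [1,2,4], [1,2,5], [1,4,6], [1,5,6], [2,3,5], [2,3,6], [3,4,6]

so the chain groups are C_0 ≅ Z^7, C_1 ≅ Z^18, C_2 ≅ Z^12.

The boundary map ∂_1: C_1 → C_0 sends each edge [p,q] (with p < q) to q − p. For instance
  ∂[0,2] = [2] − [0].
As a 7×18 matrix over Z this has rank 6, with invariant factors (1,1,1,1,1,1).

Boundary ∂_2: C_2 → C_1 maps a triangle to the signed sum of its edges. For instance
  ∂[1,2,5] = [2,5] − [1,5] + [1,2],
  ∂[0,2,6] = [2,6] − [0,6] + [0,2].
As a 18×12 matrix over Z this has rank 12, with invariant factors (1,1,1,1,1,1,1,1,1,1,1,2).

Computing H_k = (kernel of ∂_k) / (image of ∂_{k+1}):

  H_0: rank C_0 − rank ∂_1 = 7 − 6 = 1, and the invariant factors of ∂_1 are all 1, so H_0 = Z.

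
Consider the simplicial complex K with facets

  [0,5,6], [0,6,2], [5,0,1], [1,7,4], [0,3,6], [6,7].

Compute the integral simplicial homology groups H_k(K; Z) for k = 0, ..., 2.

H_0 = Z,  H_1 = Z,  H_2 = 0.

Take the total order 0 < 1 < 2 < 3 < 4 < 5 < 6 < 7 on the vertex set. Then K (dimension 2) consists of the simplices:

  0-simplices (8): [0], [1], [2], [3], [4], [5], [6], [7]
  1-simplices (13): [0,1], [0,2], [0,3], [0,5], [0,6], [1,4], [1,5], [1,7], [2,6], [3,6], [4,7], [5,6], [6,7]
  2-simplices (5): [0,1,5], [0,2,6], [0,3,6], [0,5,6], [1,4,7]

giving chain groups C_0 ≅ Z^8, C_1 ≅ Z^13, C_2 ≅ Z^5.

Boundary ∂_1: C_1 → C_0 maps an edge to its endpoints' difference, ∂[p,q] = q − p. For instance
  ∂[0,6] = [6] − [0].
The 8×13 boundary matrix has rank 7 and Smith normal form diag(1,1,1,1,1,1,1).

Boundary ∂_2: C_2 → C_1 acts by ∂[p,q,r] = [q,r] − [p,r] + [p,q]. For instance
  ∂[0,1,5] = [1,5] − [0,5] + [0,1],
  ∂[0,5,6] = [5,6] − [0,6] + [0,5].
The resulting 13×5 matrix has rank 5, and its Smith normal form has invariant factors (1,1,1,1,1).

Now H_k = ker ∂_k / im ∂_{k+1}, so:

  H_0: rank C_0 − rank ∂_1 = 8 − 7 = 1, and the invariant factors of ∂_1 are all 1, so H_0 ≅ Z.
  H_1: rank ker ∂_1 − rank ∂_2 = (13 − 7) − 5 = 1, and the invariant factors of ∂_2 are all 1, so H_1 ≅ Z.
  H_2: rank ker ∂_2 − rank ∂_3 = (5 − 5) − 0 = 0, and there is no ∂_3, so H_2 ≅ 0.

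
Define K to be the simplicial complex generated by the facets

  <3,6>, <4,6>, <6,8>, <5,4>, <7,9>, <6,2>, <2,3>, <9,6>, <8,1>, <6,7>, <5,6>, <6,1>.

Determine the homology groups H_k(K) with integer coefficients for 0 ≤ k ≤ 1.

K has 9 vertices, 12 edges.
rank ∂_0 = 0, rank ∂_1 = 8 ⇒ b_0 = 9 − 0 − 8 = 1; all invariant factors of ∂_1 are 1 so no torsion. So H_0 = Z.
rank ∂_1 = 8, rank ∂_2 = 0 ⇒ b_1 = 12 − 8 − 0 = 4. So H_1 = Z^4.

H_0 ≅ Z,  H_1 ≅ Z^4.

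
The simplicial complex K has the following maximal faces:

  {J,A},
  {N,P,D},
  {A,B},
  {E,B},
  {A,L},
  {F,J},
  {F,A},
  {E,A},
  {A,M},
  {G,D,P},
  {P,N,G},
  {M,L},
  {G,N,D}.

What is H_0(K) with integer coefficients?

Fix the vertex order A < B < D < E < F < G < J < L < M < N < P and write every simplex with vertices in increasing order. Then dim K = 2 and the simplices of K are:

  0-simplices (11): A, B, D, E, F, G, J, L, M, N, P
  1-simplices (15): AB, AE, AF, AJ, AL, AM, BE, DG, DN, DP, FJ, GN, GP, LM, NP
  2-simplices (4): DGN, DGP, DNP, GNP

Hence C_0 ≅ Z^11, C_1 ≅ Z^15, C_2 ≅ Z^4.

The boundary map ∂_1: C_1 → C_0 is given by ∂[p,q] = [q] − [p].
This gives a 11×15 integer matrix of rank 9; reducing to Smith normal form yields diagonal entries (1,1,1,1,1,1,1,1,1).

The boundary map ∂_2: C_2 → C_1 sends each 2-simplex [p,q,r] to [q,r] − [p,r] + [p,q]. For instance
  ∂DGP = GP − DP + DG,
  ∂DGN = GN − DN + DG.
The 15×4 boundary matrix has rank 3 and Smith normal form diag(1,1,1).

Now H_k = ker ∂_k / im ∂_{k+1}, so:

  H_0: rank C_0 − rank ∂_1 = 11 − 9 = 2, and the invariant factors of ∂_1 are all 1, so H_0 = Z^2.

H_0 ≅ Z^2.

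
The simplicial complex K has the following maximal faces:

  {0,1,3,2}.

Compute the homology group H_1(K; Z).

Fix the vertex order 0 < 1 < 2 < 3 and write every simplex with vertices in increasing order. Then dim K = 3 and the simplices of K are:

  0-simplices (4): [0], [1], [2], [3]
  1-simplices (6): [0,1], [0,2], [0,3], [1,2], [1,3], [2,3]
  2-simplices (4): [0,1,2], [0,1,3], [0,2,3], [1,2,3]
  3-simplices (1): [0,1,2,3]

Hence C_0 ≅ Z^4, C_1 ≅ Z^6, C_2 ≅ Z^4, C_3 ≅ Z^1.

Boundary ∂_1: C_1 → C_0 is given by ∂[p,q] = [q] − [p]. For instance
  ∂[2,3] = [3] − [2].
The resulting 4×6 matrix has rank 3, and its Smith normal form has invariant factors (1,1,1).

Boundary ∂_2: C_2 → C_1 sends each 2-simplex [p,q,r] to [q,r] − [p,r] + [p,q]. For instance
  ∂[1,2,3] = [2,3] − [1,3] + [1,2],
  ∂[0,2,3] = [2,3] − [0,3] + [0,2].
The resulting 6×4 matrix has rank 3, and its Smith normal form has invariant factors (1,1,1).

Boundary ∂_3: C_3 → C_2 sends each 3-simplex σ to the alternating sum Σ_i (−1)^i (σ with its i-th vertex removed). For instance
  ∂[0,1,2,3] = [1,2,3] − [0,2,3] + [0,1,3] − [0,1,2].
The resulting 4×1 matrix has rank 1, and its Smith normal form has invariant factors (1).

Reading off H_k = ker ∂_k / im ∂_{k+1}:

  H_1: rank ker ∂_1 − rank ∂_2 = (6 − 3) − 3 = 0, and the invariant factors of ∂_2 are all 1, so H_1 ≅ 0.

H_1 = 0.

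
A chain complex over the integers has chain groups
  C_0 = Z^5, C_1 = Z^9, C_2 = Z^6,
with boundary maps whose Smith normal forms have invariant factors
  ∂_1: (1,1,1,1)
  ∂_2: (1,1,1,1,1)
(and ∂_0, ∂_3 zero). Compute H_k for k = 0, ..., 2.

H_0: b_0 = 5 − 0 − 4 = 1; torsion from ∂_1 factors > 1: none. So H_0 = Z.
H_1: b_1 = 9 − 4 − 5 = 0; torsion from ∂_2 factors > 1: none. So H_1 = 0.
H_2: b_2 = 6 − 5 − 0 = 1; torsion from ∂_3 factors > 1: none. So H_2 = Z.

H_0 = Z,  H_1 = 0,  H_2 = Z.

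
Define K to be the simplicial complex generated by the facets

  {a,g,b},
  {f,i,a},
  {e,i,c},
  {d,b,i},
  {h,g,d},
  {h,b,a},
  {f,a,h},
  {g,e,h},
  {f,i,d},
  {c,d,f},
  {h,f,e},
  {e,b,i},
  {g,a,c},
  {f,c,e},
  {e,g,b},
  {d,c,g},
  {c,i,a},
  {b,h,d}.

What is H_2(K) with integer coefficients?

Order the vertices as a < b < c < d < e < f < g < h < i. Listing each simplex with vertices in this order, K has dimension 2 with simplices:

  0-simplices (9): a, b, c, d, e, f, g, h, i
  1-simplices (27): ab, ac, af, ag, ah, ai, bd, be, bg, bh, bi, cd, ce, cf, cg, ci, df, dg, dh, di, ef, eg, eh, ei, fh, fi, gh
  2-simplices (18): abg, abh, acg, aci, afh, afi, bdh, bdi, beg, bei, cdf, cdg, cef, cei, dfi, dgh, efh, egh

so the chain groups are C_0 ≅ Z^9, C_1 ≅ Z^27, C_2 ≅ Z^18.

The boundary map ∂_1: C_1 → C_0 maps an edge to its endpoints' difference, ∂[p,q] = q − p.
This gives a 9×27 integer matrix of rank 8; reducing to Smith normal form yields diagonal entries (1,1,1,1,1,1,1,1).

The boundary map ∂_2: C_2 → C_1 sends each 2-simplex [p,q,r] to [q,r] − [p,r] + [p,q]. For instance
  ∂abg = bg − ag + ab,
  ∂bdh = dh − bh + bd.
The 27×18 boundary matrix has rank 18 and Smith normal form diag(1,1,1,1,1,1,1,1,1,1,1,1,1,1,1,1,1,2).

Computing H_k = (kernel of ∂_k) / (image of ∂_{k+1}):

  H_2: rank ker ∂_2 − rank ∂_3 = (18 − 18) − 0 = 0, and there is no ∂_3, so H_2 = 0.

H_2 = 0.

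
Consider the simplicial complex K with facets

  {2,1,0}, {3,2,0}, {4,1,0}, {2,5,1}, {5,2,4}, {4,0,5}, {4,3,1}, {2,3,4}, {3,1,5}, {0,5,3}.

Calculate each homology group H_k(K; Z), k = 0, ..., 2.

We work with the vertex ordering 0 < 1 < 2 < 3 < 4 < 5. The simplices of K, each written with vertices in increasing order, are:

  0-simplices (6): [0], [1], [2], [3], [4], [5]
  1-simplices (15): [0,1], [0,2], [0,3], [0,4], [0,5], [1,2], [1,3], [1,4], [1,5], [2,3], [2,4], [2,5], [3,4], [3,5], [4,5]
  2-simplices (10): [0,1,2], [0,1,4], [0,2,3], [0,3,5], [0,4,5], [1,2,5], [1,3,4], [1,3,5], [2,3,4], [2,4,5]

Hence C_0 ≅ Z^6, C_1 ≅ Z^15, C_2 ≅ Z^10.

∂_1: C_1 → C_0 maps an edge to its endpoints' difference, ∂[p,q] = q − p. For instance
  ∂[1,4] = [4] − [1].
As a 6×15 matrix over Z this has rank 5, with invariant factors (1,1,1,1,1).

∂_2: C_2 → C_1 sends each 2-simplex [p,q,r] to [q,r] − [p,r] + [p,q]. For instance
  ∂[2,4,5] = [4,5] − [2,5] + [2,4],
  ∂[0,1,4] = [1,4] − [0,4] + [0,1].
This gives a 15×10 integer matrix of rank 10; reducing to Smith normal form yields diagonal entries (1,1,1,1,1,1,1,1,1,2).

Now H_k = ker ∂_k / im ∂_{k+1}, so:

  H_0: rank C_0 − rank ∂_1 = 6 − 5 = 1, and the invariant factors of ∂_1 are all 1, so H_0 = Z.
  H_1: rank ker ∂_1 − rank ∂_2 = (15 − 5) − 10 = 0, and ∂_2 has invariant factor 2 > 1, so H_1 = Z/2.
  H_2: rank ker ∂_2 − rank ∂_3 = (10 − 10) − 0 = 0, and there is no ∂_3, so H_2 = 0.

(K is a triangulation of the real projective plane RP^2.)

H_0 ≅ Z,  H_1 ≅ Z/2,  H_2 = 0.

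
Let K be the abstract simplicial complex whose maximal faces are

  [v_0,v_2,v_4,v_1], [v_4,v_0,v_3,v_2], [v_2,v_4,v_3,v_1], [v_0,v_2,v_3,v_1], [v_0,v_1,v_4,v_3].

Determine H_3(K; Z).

Take the total order v_0 < v_1 < v_2 < v_3 < v_4 on the vertex set. Then K (dimension 3) consists of the simplices:

  0-simplices (5): [v_0], [v_1], [v_2], [v_3], [v_4]
  1-simplices (10): [v_0,v_1], [v_0,v_2], [v_0,v_3], [v_0,v_4], [v_1,v_2], [v_1,v_3], [v_1,v_4], [v_2,v_3], [v_2,v_4], [v_3,v_4]
  2-simplices (10): [v_0,v_1,v_2], [v_0,v_1,v_3], [v_0,v_1,v_4], [v_0,v_2,v_3], [v_0,v_2,v_4], [v_0,v_3,v_4], [v_1,v_2,v_3], [v_1,v_2,v_4], [v_1,v_3,v_4], [v_2,v_3,v_4]
  3-simplices (5): [v_0,v_1,v_2,v_3], [v_0,v_1,v_2,v_4], [v_0,v_1,v_3,v_4], [v_0,v_2,v_3,v_4], [v_1,v_2,v_3,v_4]

Hence C_0 ≅ Z^5, C_1 ≅ Z^10, C_2 ≅ Z^10, C_3 ≅ Z^5.

∂_1: C_1 → C_0 maps an edge to its endpoints' difference, ∂[p,q] = q − p. For instance
  ∂[v_2,v_3] = [v_3] − [v_2].
The 5×10 boundary matrix has rank 4 and Smith normal form diag(1,1,1,1).

The boundary map ∂_2: C_2 → C_1 acts by ∂[p,q,r] = [q,r] − [p,r] + [p,q]. For instance
  ∂[v_1,v_2,v_4] = [v_2,v_4] − [v_1,v_4] + [v_1,v_2],
  ∂[v_1,v_2,v_3] = [v_2,v_3] − [v_1,v_3] + [v_1,v_2].
The 10×10 boundary matrix has rank 6 and Smith normal form diag(1,1,1,1,1,1).

∂_3: C_3 → C_2 sends each 3-simplex σ to the alternating sum Σ_i (−1)^i (σ with its i-th vertex removed). For instance
  ∂[v_0,v_1,v_2,v_3] = [v_1,v_2,v_3] − [v_0,v_2,v_3] + [v_0,v_1,v_3] − [v_0,v_1,v_2],
  ∂[v_1,v_2,v_3,v_4] = [v_2,v_3,v_4] − [v_1,v_3,v_4] + [v_1,v_2,v_4] − [v_1,v_2,v_3].
The 10×5 boundary matrix has rank 4 and Smith normal form diag(1,1,1,1).

Computing H_k = (kernel of ∂_k) / (image of ∂_{k+1}):

  H_3: rank ker ∂_3 − rank ∂_4 = (5 − 4) − 0 = 1, and there is no ∂_4, so H_3 = Z.

H_3 ≅ Z.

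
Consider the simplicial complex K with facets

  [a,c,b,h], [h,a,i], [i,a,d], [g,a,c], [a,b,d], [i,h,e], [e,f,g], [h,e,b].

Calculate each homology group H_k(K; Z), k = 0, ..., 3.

H_0 = Z,  H_1 = Z,  H_2 = 0,  H_3 = 0.

Order the vertices as a < b < c < d < e < f < g < h < i. Listing each simplex with vertices in this order, K has dimension 3 with simplices:

  0-simplices (9): a, b, c, d, e, f, g, h, i
  1-simplices (19): ab, ac, ad, ag, ah, ai, bc, bd, be, bh, cg, ch, di, ef, eg, eh, ei, fg, hi
  2-simplices (11): abc, abd, abh, acg, ach, adi, ahi, bch, beh, efg, ehi
  3-simplices (1): abch

so the chain groups are C_0 ≅ Z^9, C_1 ≅ Z^19, C_2 ≅ Z^11, C_3 ≅ Z^1.

∂_1: C_1 → C_0 is given by ∂[p,q] = [q] − [p]. For instance
  ∂ah = h − a.
This gives a 9×19 integer matrix of rank 8; reducing to Smith normal form yields diagonal entries (1,1,1,1,1,1,1,1).

The boundary map ∂_2: C_2 → C_1 maps a triangle to the signed sum of its edges. For instance
  ∂efg = fg − eg + ef,
  ∂abc = bc − ac + ab.
The resulting 19×11 matrix has rank 10, and its Smith normal form has invariant factors (1,1,1,1,1,1,1,1,1,1).

The boundary map ∂_3: C_3 → C_2 sends each 3-simplex σ to the alternating sum Σ_i (−1)^i (σ with its i-th vertex removed). For instance
  ∂abch = bch − ach + abh − abc.
The resulting 11×1 matrix has rank 1, and its Smith normal form has invariant factors (1).

Now H_k = ker ∂_k / im ∂_{k+1}, so:

  H_0: rank C_0 − rank ∂_1 = 9 − 8 = 1, and the invariant factors of ∂_1 are all 1, so H_0 ≅ Z.
  H_1: rank ker ∂_1 − rank ∂_2 = (19 − 8) − 10 = 1, and the invariant factors of ∂_2 are all 1, so H_1 ≅ Z.
  H_2: rank ker ∂_2 − rank ∂_3 = (11 − 10) − 1 = 0, and the invariant factors of ∂_3 are all 1, so H_2 ≅ 0.
  H_3: rank ker ∂_3 − rank ∂_4 = (1 − 1) − 0 = 0, and there is no ∂_4, so H_3 ≅ 0.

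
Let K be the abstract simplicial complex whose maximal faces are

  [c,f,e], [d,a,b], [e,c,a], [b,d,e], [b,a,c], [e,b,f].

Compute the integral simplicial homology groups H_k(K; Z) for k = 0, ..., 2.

Take the total order a < b < c < d < e < f on the vertex set. Then K (dimension 2) consists of the simplices:

  0-simplices (6): a, b, c, d, e, f
  1-simplices (12): ab, ac, ad, ae, bc, bd, be, bf, ce, cf, de, ef
  2-simplices (6): abc, abd, ace, bde, bef, cef

giving chain groups C_0 ≅ Z^6, C_1 ≅ Z^12, C_2 ≅ Z^6.

The boundary map ∂_1: C_1 → C_0 sends each edge [p,q] (with p < q) to q − p.
As a 6×12 matrix over Z this has rank 5, with invariant factors (1,1,1,1,1).

The boundary map ∂_2: C_2 → C_1 sends each 2-simplex [p,q,r] to [q,r] − [p,r] + [p,q]. For instance
  ∂cef = ef − cf + ce,
  ∂abd = bd − ad + ab.
The resulting 12×6 matrix has rank 6, and its Smith normal form has invariant factors (1,1,1,1,1,1).

Now H_k = ker ∂_k / im ∂_{k+1}, so:

  H_0: rank C_0 − rank ∂_1 = 6 − 5 = 1, and the invariant factors of ∂_1 are all 1, so H_0 = Z.
  H_1: rank ker ∂_1 − rank ∂_2 = (12 − 5) − 6 = 1, and the invariant factors of ∂_2 are all 1, so H_1 = Z.
  H_2: rank ker ∂_2 − rank ∂_3 = (6 − 6) − 0 = 0, and there is no ∂_3, so H_2 = 0.

(K is a triangulation of the cylinder S^1 x I.)

H_0 ≅ Z,  H_1 ≅ Z,  H_2 = 0.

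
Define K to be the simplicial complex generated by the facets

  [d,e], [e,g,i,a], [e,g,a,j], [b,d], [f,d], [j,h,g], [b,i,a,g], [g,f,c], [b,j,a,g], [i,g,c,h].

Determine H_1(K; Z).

Fix the vertex order a < b < c < d < e < f < g < h < i < j and write every simplex with vertices in increasing order. Then dim K = 3 and the simplices of K are:

  0-simplices (10): a, b, c, d, e, f, g, h, i, j
  1-simplices (24): ab, ae, ag, ai, aj, bd, bg, bi, bj, cf, cg, ch, ci, de, df, eg, ei, ej, fg, gh, gi, gj, hi, hj
  2-simplices (18): abg, abi, abj, aeg, aei, aej, agi, agj, bgi, bgj, cfg, cgh, cgi, chi, egi, egj, ghi, ghj
  3-simplices (5): abgi, abgj, aegi, aegj, cghi

so the chain groups are C_0 ≅ Z^10, C_1 ≅ Z^24, C_2 ≅ Z^18, C_3 ≅ Z^5.

Boundary ∂_1: C_1 → C_0 sends each edge [p,q] (with p < q) to q − p. For instance
  ∂aj = j − a.
As a 10×24 matrix over Z this has rank 9, with invariant factors (1,1,1,1,1,1,1,1,1).

∂_2: C_2 → C_1 acts by ∂[p,q,r] = [q,r] − [p,r] + [p,q]. For instance
  ∂abg = bg − ag + ab,
  ∂abj = bj − aj + ab.
This gives a 24×18 integer matrix of rank 13; reducing to Smith normal form yields diagonal entries (1,1,1,1,1,1,1,1,1,1,1,1,1).

Boundary ∂_3: C_3 → C_2 sends each 3-simplex σ to the alternating sum Σ_i (−1)^i (σ with its i-th vertex removed). For instance
  ∂aegj = egj − agj + aej − aeg,
  ∂abgi = bgi − agi + abi − abg.
The resulting 18×5 matrix has rank 5, and its Smith normal form has invariant factors (1,1,1,1,1).

From H_k ≅ ker(∂_k) / im(∂_{k+1}) we obtain:

  H_1: rank ker ∂_1 − rank ∂_2 = (24 − 9) − 13 = 2, and the invariant factors of ∂_2 are all 1, so H_1 ≅ Z^2.

H_1 ≅ Z^2.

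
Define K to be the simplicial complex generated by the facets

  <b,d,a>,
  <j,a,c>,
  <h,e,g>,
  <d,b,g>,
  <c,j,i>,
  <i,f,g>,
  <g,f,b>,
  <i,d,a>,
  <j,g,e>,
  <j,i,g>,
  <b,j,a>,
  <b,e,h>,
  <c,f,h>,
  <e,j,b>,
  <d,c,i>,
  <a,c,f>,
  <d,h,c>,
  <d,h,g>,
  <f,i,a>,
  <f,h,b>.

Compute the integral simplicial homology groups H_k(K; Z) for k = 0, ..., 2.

We work with the vertex ordering a < b < c < d < e < f < g < h < i < j. The simplices of K, each written with vertices in increasing order, are:

  0-simplices (10): a, b, c, d, e, f, g, h, i, j
  1-simplices (30): ab, ac, ad, af, ai, aj, bd, be, bf, bg, bh, bj, cd, cf, ch, ci, cj, dg, dh, di, eg, eh, ej, fg, fh, fi, gh, gi, gj, ij
  2-simplices (20): abd, abj, acf, acj, adi, afi, bdg, beh, bej, bfg, bfh, cdh, cdi, cfh, cij, dgh, egh, egj, fgi, gij

Hence C_0 ≅ Z^10, C_1 ≅ Z^30, C_2 ≅ Z^20.

∂_1: C_1 → C_0 sends each edge [p,q] (with p < q) to q − p. For instance
  ∂bg = g − b.
The resulting 10×30 matrix has rank 9, and its Smith normal form has invariant factors (1,1,1,1,1,1,1,1,1).

The boundary map ∂_2: C_2 → C_1 sends each 2-simplex [p,q,r] to [q,r] − [p,r] + [p,q]. For instance
  ∂egh = gh − eh + eg,
  ∂egj = gj − ej + eg.
The 30×20 boundary matrix has rank 20 and Smith normal form diag(1,1,1,1,1,1,1,1,1,1,1,1,1,1,1,1,1,1,1,2).

From H_k ≅ ker(∂_k) / im(∂_{k+1}) we obtain:

  H_0: rank C_0 − rank ∂_1 = 10 − 9 = 1, and the invariant factors of ∂_1 are all 1, so H_0 = Z.
  H_1: rank ker ∂_1 − rank ∂_2 = (30 − 9) − 20 = 1, and ∂_2 has invariant factor 2 > 1, so H_1 = Z × Z/2.
  H_2: rank ker ∂_2 − rank ∂_3 = (20 − 20) − 0 = 0, and there is no ∂_3, so H_2 = 0.

As a check, the Euler characteristic is 10 − 30 + 20 = 0, which agrees with 1 − 1 + 0 = 0.
(K is a triangulation of the Klein bottle.)

H_0 ≅ Z,  H_1 ≅ Z × Z/2,  H_2 = 0.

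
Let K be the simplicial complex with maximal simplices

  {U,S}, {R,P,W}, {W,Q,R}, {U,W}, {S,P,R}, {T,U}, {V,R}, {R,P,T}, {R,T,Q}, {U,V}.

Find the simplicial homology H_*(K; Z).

We work with the vertex ordering P < Q < R < S < T < U < V < W. The simplices of K, each written with vertices in increasing order, are:

  0-simplices (8): P, Q, R, S, T, U, V, W
  1-simplices (15): PR, PS, PT, PW, QR, QT, QW, RS, RT, RV, RW, SU, TU, UV, UW
  2-simplices (5): PRS, PRT, PRW, QRT, QRW

giving chain groups C_0 ≅ Z^8, C_1 ≅ Z^15, C_2 ≅ Z^5.

The boundary map ∂_1: C_1 → C_0 is given by ∂[p,q] = [q] − [p]. For instance
  ∂PW = W − P.
As a 8×15 matrix over Z this has rank 7, with invariant factors (1,1,1,1,1,1,1).

Boundary ∂_2: C_2 → C_1 maps a triangle to the signed sum of its edges. For instance
  ∂PRT = RT − PT + PR,
  ∂QRT = RT − QT + QR.
The resulting 15×5 matrix has rank 5, and its Smith normal form has invariant factors (1,1,1,1,1).

From H_k ≅ ker(∂_k) / im(∂_{k+1}) we obtain:

  H_0: rank C_0 − rank ∂_1 = 8 − 7 = 1, and the invariant factors of ∂_1 are all 1, so H_0 ≅ Z.
  H_1: rank ker ∂_1 − rank ∂_2 = (15 − 7) − 5 = 3, and the invariant factors of ∂_2 are all 1, so H_1 ≅ Z^3.
  H_2: rank ker ∂_2 − rank ∂_3 = (5 − 5) − 0 = 0, and there is no ∂_3, so H_2 ≅ 0.

As a check, the Euler characteristic is 8 − 15 + 5 = -2, which agrees with 1 − 3 + 0 = -2.

H_0 = Z,  H_1 = Z^3,  H_2 = 0.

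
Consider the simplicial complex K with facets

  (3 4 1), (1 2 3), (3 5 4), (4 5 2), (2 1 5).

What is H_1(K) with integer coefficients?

Take the total order 1 < 2 < 3 < 4 < 5 on the vertex set. Then K (dimension 2) consists of the simplices:

  0-simplices (5): [1], [2], [3], [4], [5]
  1-simplices (10): [1,2], [1,3], [1,4], [1,5], [2,3], [2,4], [2,5], [3,4], [3,5], [4,5]
  2-simplices (5): [1,2,3], [1,2,5], [1,3,4], [2,4,5], [3,4,5]

Hence C_0 ≅ Z^5, C_1 ≅ Z^10, C_2 ≅ Z^5.

Boundary ∂_1: C_1 → C_0 is given by ∂[p,q] = [q] − [p]. For instance
  ∂[3,4] = [4] − [3].
This gives a 5×10 integer matrix of rank 4; reducing to Smith normal form yields diagonal entries (1,1,1,1).

The boundary map ∂_2: C_2 → C_1 sends each 2-simplex [p,q,r] to [q,r] − [p,r] + [p,q]. For instance
  ∂[3,4,5] = [4,5] − [3,5] + [3,4],
  ∂[2,4,5] = [4,5] − [2,5] + [2,4].
As a 10×5 matrix over Z this has rank 5, with invariant factors (1,1,1,1,1).

Reading off H_k = ker ∂_k / im ∂_{k+1}:

  H_1: rank ker ∂_1 − rank ∂_2 = (10 − 4) − 5 = 1, and the invariant factors of ∂_2 are all 1, so H_1 ≅ Z.

H_1 = Z.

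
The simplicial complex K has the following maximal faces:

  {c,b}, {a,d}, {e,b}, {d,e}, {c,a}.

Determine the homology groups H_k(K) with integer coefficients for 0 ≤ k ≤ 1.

H_0 = Z,  H_1 = Z.

Fix the vertex order a < b < c < d < e and write every simplex with vertices in increasing order. Then dim K = 1 and the simplices of K are:

  0-simplices (5): a, b, c, d, e
  1-simplices (5): ac, ad, bc, be, de

giving chain groups C_0 ≅ Z^5, C_1 ≅ Z^5.

∂_1: C_1 → C_0 is given by ∂[p,q] = [q] − [p]. For instance
  ∂ac = c − a.
The 5×5 boundary matrix has rank 4 and Smith normal form diag(1,1,1,1).

Now H_k = ker ∂_k / im ∂_{k+1}, so:

  H_0: rank C_0 − rank ∂_1 = 5 − 4 = 1, and the invariant factors of ∂_1 are all 1, so H_0 ≅ Z.
  H_1: rank ker ∂_1 − rank ∂_2 = (5 − 4) − 0 = 1, and there is no ∂_2, so H_1 ≅ Z.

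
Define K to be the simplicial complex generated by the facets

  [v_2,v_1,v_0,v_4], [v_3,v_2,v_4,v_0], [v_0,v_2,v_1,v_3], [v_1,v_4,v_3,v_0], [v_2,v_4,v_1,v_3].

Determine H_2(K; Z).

We work with the vertex ordering v_0 < v_1 < v_2 < v_3 < v_4. The simplices of K, each written with vertices in increasing order, are:

  0-simplices (5): [v_0], [v_1], [v_2], [v_3], [v_4]
  1-simplices (10): [v_0,v_1], [v_0,v_2], [v_0,v_3], [v_0,v_4], [v_1,v_2], [v_1,v_3], [v_1,v_4], [v_2,v_3], [v_2,v_4], [v_3,v_4]
  2-simplices (10): [v_0,v_1,v_2], [v_0,v_1,v_3], [v_0,v_1,v_4], [v_0,v_2,v_3], [v_0,v_2,v_4], [v_0,v_3,v_4], [v_1,v_2,v_3], [v_1,v_2,v_4], [v_1,v_3,v_4], [v_2,v_3,v_4]
  3-simplices (5): [v_0,v_1,v_2,v_3], [v_0,v_1,v_2,v_4], [v_0,v_1,v_3,v_4], [v_0,v_2,v_3,v_4], [v_1,v_2,v_3,v_4]

giving chain groups C_0 ≅ Z^5, C_1 ≅ Z^10, C_2 ≅ Z^10, C_3 ≅ Z^5.

The boundary map ∂_1: C_1 → C_0 sends each edge [p,q] (with p < q) to q − p.
As a 5×10 matrix over Z this has rank 4, with invariant factors (1,1,1,1).

The boundary map ∂_2: C_2 → C_1 acts by ∂[p,q,r] = [q,r] − [p,r] + [p,q]. For instance
  ∂[v_0,v_3,v_4] = [v_3,v_4] − [v_0,v_4] + [v_0,v_3],
  ∂[v_1,v_2,v_4] = [v_2,v_4] − [v_1,v_4] + [v_1,v_2].
As a 10×10 matrix over Z this has rank 6, with invariant factors (1,1,1,1,1,1).

∂_3: C_3 → C_2 sends each 3-simplex σ to the alternating sum Σ_i (−1)^i (σ with its i-th vertex removed). For instance
  ∂[v_1,v_2,v_3,v_4] = [v_2,v_3,v_4] − [v_1,v_3,v_4] + [v_1,v_2,v_4] − [v_1,v_2,v_3],
  ∂[v_0,v_1,v_2,v_4] = [v_1,v_2,v_4] − [v_0,v_2,v_4] + [v_0,v_1,v_4] − [v_0,v_1,v_2].
As a 10×5 matrix over Z this has rank 4, with invariant factors (1,1,1,1).

Computing H_k = (kernel of ∂_k) / (image of ∂_{k+1}):

  H_2: rank ker ∂_2 − rank ∂_3 = (10 − 6) − 4 = 0, and the invariant factors of ∂_3 are all 1, so H_2 ≅ 0.

(K is a triangulation of the 3-sphere S^3.)

H_2 = 0.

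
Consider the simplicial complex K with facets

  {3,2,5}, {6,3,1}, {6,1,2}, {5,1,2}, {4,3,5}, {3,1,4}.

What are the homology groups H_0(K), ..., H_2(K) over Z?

Fix the vertex order 1 < 2 < 3 < 4 < 5 < 6 and write every simplex with vertices in increasing order. Then dim K = 2 and the simplices of K are:

  0-simplices (6): [1], [2], [3], [4], [5], [6]
  1-simplices (12): [1,2], [1,3], [1,4], [1,5], [1,6], [2,3], [2,5], [2,6], [3,4], [3,5], [3,6], [4,5]
  2-simplices (6): [1,2,5], [1,2,6], [1,3,4], [1,3,6], [2,3,5], [3,4,5]

so the chain groups are C_0 ≅ Z^6, C_1 ≅ Z^12, C_2 ≅ Z^6.

The boundary map ∂_1: C_1 → C_0 maps an edge to its endpoints' difference, ∂[p,q] = q − p.
As a 6×12 matrix over Z this has rank 5, with invariant factors (1,1,1,1,1).

The boundary map ∂_2: C_2 → C_1 acts by ∂[p,q,r] = [q,r] − [p,r] + [p,q]. For instance
  ∂[1,2,6] = [2,6] − [1,6] + [1,2],
  ∂[1,3,6] = [3,6] − [1,6] + [1,3].
This gives a 12×6 integer matrix of rank 6; reducing to Smith normal form yields diagonal entries (1,1,1,1,1,1).

From H_k ≅ ker(∂_k) / im(∂_{k+1}) we obtain:

  H_0: rank C_0 − rank ∂_1 = 6 − 5 = 1, and the invariant factors of ∂_1 are all 1, so H_0 ≅ Z.
  H_1: rank ker ∂_1 − rank ∂_2 = (12 − 5) − 6 = 1, and the invariant factors of ∂_2 are all 1, so H_1 ≅ Z.
  H_2: rank ker ∂_2 − rank ∂_3 = (6 − 6) − 0 = 0, and there is no ∂_3, so H_2 ≅ 0.

H_0 = Z,  H_1 = Z,  H_2 = 0.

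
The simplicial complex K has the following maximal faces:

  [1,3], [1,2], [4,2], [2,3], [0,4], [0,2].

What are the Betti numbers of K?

b_0 = 1, b_1 = 2.

Take the total order 0 < 1 < 2 < 3 < 4 on the vertex set. Then K (dimension 1) consists of the simplices:

  0-simplices (5): [0], [1], [2], [3], [4]
  1-simplices (6): [0,2], [0,4], [1,2], [1,3], [2,3], [2,4]

giving chain groups C_0 ≅ Z^5, C_1 ≅ Z^6.

∂_1: C_1 → C_0 maps an edge to its endpoints' difference, ∂[p,q] = q − p.
The 5×6 boundary matrix has rank 4 and Smith normal form diag(1,1,1,1).

Computing H_k = (kernel of ∂_k) / (image of ∂_{k+1}):

  H_0: rank C_0 − rank ∂_1 = 5 − 4 = 1, and the invariant factors of ∂_1 are all 1, so H_0 ≅ Z.
  H_1: rank ker ∂_1 − rank ∂_2 = (6 − 4) − 0 = 2, and there is no ∂_2, so H_1 ≅ Z^2.

As a check, the Euler characteristic is 5 − 6 = -1, which agrees with 1 − 2 = -1.

Hence the Betti numbers are b_0 = 1, b_1 = 2.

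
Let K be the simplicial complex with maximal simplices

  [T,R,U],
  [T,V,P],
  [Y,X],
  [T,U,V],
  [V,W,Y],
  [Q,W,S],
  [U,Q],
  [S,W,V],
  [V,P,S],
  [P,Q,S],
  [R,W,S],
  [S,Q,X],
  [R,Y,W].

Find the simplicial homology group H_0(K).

Fix the vertex order P < Q < R < S < T < U < V < W < X < Y and write every simplex with vertices in increasing order. Then dim K = 2 and the simplices of K are:

  0-simplices (10): P, Q, R, S, T, U, V, W, X, Y
  1-simplices (23): PQ, PS, PT, PV, QS, QU, QW, QX, RS, RT, RU, RW, RY, SV, SW, SX, TU, TV, UV, VW, VY, WY, XY
  2-simplices (11): PQS, PSV, PTV, QSW, QSX, RSW, RTU, RWY, SVW, TUV, VWY

so the chain groups are C_0 ≅ Z^10, C_1 ≅ Z^23, C_2 ≅ Z^11.

The boundary map ∂_1: C_1 → C_0 is given by ∂[p,q] = [q] − [p].
As a 10×23 matrix over Z this has rank 9, with invariant factors (1,1,1,1,1,1,1,1,1).

Boundary ∂_2: C_2 → C_1 acts by ∂[p,q,r] = [q,r] − [p,r] + [p,q]. For instance
  ∂PQS = QS − PS + PQ,
  ∂RTU = TU − RU + RT.
The 23×11 boundary matrix has rank 11 and Smith normal form diag(1,1,1,1,1,1,1,1,1,1,1).

From H_k ≅ ker(∂_k) / im(∂_{k+1}) we obtain:

  H_0: rank C_0 − rank ∂_1 = 10 − 9 = 1, and the invariant factors of ∂_1 are all 1, so H_0 ≅ Z.

H_0 = Z.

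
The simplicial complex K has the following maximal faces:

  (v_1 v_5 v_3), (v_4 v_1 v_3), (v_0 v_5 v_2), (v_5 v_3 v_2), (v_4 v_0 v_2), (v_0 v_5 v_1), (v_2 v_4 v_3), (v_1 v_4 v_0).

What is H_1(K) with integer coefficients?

Take the total order v_0 < v_1 < v_2 < v_3 < v_4 < v_5 on the vertex set. Then K (dimension 2) consists of the simplices:

  0-simplices (6): [v_0], [v_1], [v_2], [v_3], [v_4], [v_5]
  1-simplices (12): [v_0,v_1], [v_0,v_2], [v_0,v_4], [v_0,v_5], [v_1,v_3], [v_1,v_4], [v_1,v_5], [v_2,v_3], [v_2,v_4], [v_2,v_5], [v_3,v_4], [v_3,v_5]
  2-simplices (8): [v_0,v_1,v_4], [v_0,v_1,v_5], [v_0,v_2,v_4], [v_0,v_2,v_5], [v_1,v_3,v_4], [v_1,v_3,v_5], [v_2,v_3,v_4], [v_2,v_3,v_5]

so the chain groups are C_0 ≅ Z^6, C_1 ≅ Z^12, C_2 ≅ Z^8.

The boundary map ∂_1: C_1 → C_0 sends each edge [p,q] (with p < q) to q − p. For instance
  ∂[v_0,v_1] = [v_1] − [v_0].
This gives a 6×12 integer matrix of rank 5; reducing to Smith normal form yields diagonal entries (1,1,1,1,1).

The boundary map ∂_2: C_2 → C_1 sends each 2-simplex [p,q,r] to [q,r] − [p,r] + [p,q]. For instance
  ∂[v_1,v_3,v_4] = [v_3,v_4] − [v_1,v_4] + [v_1,v_3],
  ∂[v_2,v_3,v_4] = [v_3,v_4] − [v_2,v_4] + [v_2,v_3].
The 12×8 boundary matrix has rank 7 and Smith normal form diag(1,1,1,1,1,1,1).

Now H_k = ker ∂_k / im ∂_{k+1}, so:

  H_1: rank ker ∂_1 − rank ∂_2 = (12 − 5) − 7 = 0, and the invariant factors of ∂_2 are all 1, so H_1 = 0.

(K is a triangulation of the 2-sphere S^2.)

H_1 ≅ 0.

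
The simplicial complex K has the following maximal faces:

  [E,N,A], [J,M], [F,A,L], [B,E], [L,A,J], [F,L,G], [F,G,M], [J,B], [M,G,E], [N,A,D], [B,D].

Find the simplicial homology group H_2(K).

We work with the vertex ordering A < B < D < E < F < G < J < L < M < N. The simplices of K, each written with vertices in increasing order, are:

  0-simplices (10): A, B, D, E, F, G, J, L, M, N
  1-simplices (20): AD, AE, AF, AJ, AL, AN, BD, BE, BJ, DN, EG, EM, EN, FG, FL, FM, GL, GM, JL, JM
  2-simplices (7): ADN, AEN, AFL, AJL, EGM, FGL, FGM

Hence C_0 ≅ Z^10, C_1 ≅ Z^20, C_2 ≅ Z^7.

The boundary map ∂_1: C_1 → C_0 maps an edge to its endpoints' difference, ∂[p,q] = q − p.
The resulting 10×20 matrix has rank 9, and its Smith normal form has invariant factors (1,1,1,1,1,1,1,1,1).

∂_2: C_2 → C_1 acts by ∂[p,q,r] = [q,r] − [p,r] + [p,q]. For instance
  ∂AFL = FL − AL + AF,
  ∂ADN = DN − AN + AD.
The resulting 20×7 matrix has rank 7, and its Smith normal form has invariant factors (1,1,1,1,1,1,1).

From H_k ≅ ker(∂_k) / im(∂_{k+1}) we obtain:

  H_2: rank ker ∂_2 − rank ∂_3 = (7 − 7) − 0 = 0, and there is no ∂_3, so H_2 ≅ 0.

H_2 ≅ 0.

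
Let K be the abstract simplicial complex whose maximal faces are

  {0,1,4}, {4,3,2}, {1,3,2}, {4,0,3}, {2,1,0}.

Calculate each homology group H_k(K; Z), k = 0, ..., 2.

H_0 = Z,  H_1 = Z,  H_2 = 0.

Take the total order 0 < 1 < 2 < 3 < 4 on the vertex set. Then K (dimension 2) consists of the simplices:

  0-simplices (5): [0], [1], [2], [3], [4]
  1-simplices (10): [0,1], [0,2], [0,3], [0,4], [1,2], [1,3], [1,4], [2,3], [2,4], [3,4]
  2-simplices (5): [0,1,2], [0,1,4], [0,3,4], [1,2,3], [2,3,4]

so the chain groups are C_0 ≅ Z^5, C_1 ≅ Z^10, C_2 ≅ Z^5.

∂_1: C_1 → C_0 maps an edge to its endpoints' difference, ∂[p,q] = q − p. For instance
  ∂[0,1] = [1] − [0].
The 5×10 boundary matrix has rank 4 and Smith normal form diag(1,1,1,1).

∂_2: C_2 → C_1 maps a triangle to the signed sum of its edges. For instance
  ∂[2,3,4] = [3,4] − [2,4] + [2,3],
  ∂[0,1,4] = [1,4] − [0,4] + [0,1].
The resulting 10×5 matrix has rank 5, and its Smith normal form has invariant factors (1,1,1,1,1).

Now H_k = ker ∂_k / im ∂_{k+1}, so:

  H_0: rank C_0 − rank ∂_1 = 5 − 4 = 1, and the invariant factors of ∂_1 are all 1, so H_0 ≅ Z.
  H_1: rank ker ∂_1 − rank ∂_2 = (10 − 4) − 5 = 1, and the invariant factors of ∂_2 are all 1, so H_1 ≅ Z.
  H_2: rank ker ∂_2 − rank ∂_3 = (5 − 5) − 0 = 0, and there is no ∂_3, so H_2 ≅ 0.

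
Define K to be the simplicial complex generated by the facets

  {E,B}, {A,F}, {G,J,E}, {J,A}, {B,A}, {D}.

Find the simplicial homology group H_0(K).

H_0 = Z^2.

Fix the vertex order A < B < D < E < F < G < J and write every simplex with vertices in increasing order. Then dim K = 2 and the simplices of K are:

  0-simplices (7): A, B, D, E, F, G, J
  1-simplices (7): AB, AF, AJ, BE, EG, EJ, GJ
  2-simplices (1): EGJ

Hence C_0 ≅ Z^7, C_1 ≅ Z^7, C_2 ≅ Z^1.

Boundary ∂_1: C_1 → C_0 maps an edge to its endpoints' difference, ∂[p,q] = q − p.
The 7×7 boundary matrix has rank 5 and Smith normal form diag(1,1,1,1,1).

∂_2: C_2 → C_1 sends each 2-simplex [p,q,r] to [q,r] − [p,r] + [p,q]. For instance
  ∂EGJ = GJ − EJ + EG.
This gives a 7×1 integer matrix of rank 1; reducing to Smith normal form yields diagonal entries (1).

Computing H_k = (kernel of ∂_k) / (image of ∂_{k+1}):

  H_0: rank C_0 − rank ∂_1 = 7 − 5 = 2, and the invariant factors of ∂_1 are all 1, so H_0 ≅ Z^2.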